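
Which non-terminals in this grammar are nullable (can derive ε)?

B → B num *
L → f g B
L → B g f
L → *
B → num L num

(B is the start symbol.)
A non-terminal is nullable if it can derive ε (the empty string): either it has an ε-production, or it has a production whose right-hand side consists entirely of nullable non-terminals.

There are no ε-productions, so no non-terminal can derive ε.
No non-terminals are nullable.

Answer: None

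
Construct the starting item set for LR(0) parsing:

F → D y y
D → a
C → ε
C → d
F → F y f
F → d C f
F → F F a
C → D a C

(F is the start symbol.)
{ [D → . a], [F → . D y y], [F → . F F a], [F → . F y f], [F → . d C f], [F' → . F] }

First, augment the grammar with F' → F
I₀ = CLOSURE({ [F' → . F] }):
  [F' → . F] has the dot before F: add [F → . D y y], [F → . F y f], [F → . d C f], [F → . F F a]
  [F → . D y y] has the dot before D: add [D → . a]
No further items can be added.

I₀ = { [D → . a], [F → . D y y], [F → . F F a], [F → . F y f], [F → . d C f], [F' → . F] }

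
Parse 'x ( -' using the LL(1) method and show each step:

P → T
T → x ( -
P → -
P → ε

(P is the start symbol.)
Stack is shown with the top on the left.

Stack    Input    Action
------------------------
P $      x ( - $  output P → T
T $      x ( - $  output T → x ( -
x ( - $  x ( - $  match 'x'
( - $    ( - $    match '('
- $      - $      match '-'
$        $        accept

The string is accepted.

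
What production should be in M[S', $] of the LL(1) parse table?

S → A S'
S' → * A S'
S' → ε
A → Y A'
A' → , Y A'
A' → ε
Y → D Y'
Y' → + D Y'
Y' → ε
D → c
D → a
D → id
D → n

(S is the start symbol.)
To find M[S', $], we find productions for S' where $ is in the predict set (PREDICT(N → α) = (FIRST(α) \ {ε}) ∪ (FOLLOW(N) if α ⇒* ε)).

Relevant sets:
  FOLLOW(S') = { $ }

S' → * A S': PREDICT = { '*' }
S' → ε: PREDICT = { $ }
  $ is in predict set, so this production goes in M[S', $]

M[S', $] = S' → ε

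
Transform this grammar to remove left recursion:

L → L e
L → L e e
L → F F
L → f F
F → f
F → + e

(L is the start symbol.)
L → F F L'
L → f F L'
L' → e L'
L' → e e L'
L' → ε
F → f
F → + e

L is directly left-recursive. The standard transformation for
  A → A α₁ | ... | A α_m | β₁ | ... | β_n
is
  A  → β₁ A' | ... | β_n A'
  A' → α₁ A' | ... | α_m A' | ε

L → F F becomes L → F F L'
L → f F becomes L → f F L'
L → L e becomes L' → e L'
L → L e e becomes L' → e e L'
Add L' → ε

Productions for other non-terminals are unchanged:
  F → f
  F → + e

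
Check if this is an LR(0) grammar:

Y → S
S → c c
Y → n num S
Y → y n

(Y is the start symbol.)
Yes, the grammar is LR(0)

A grammar is LR(0) if no state in the canonical LR(0) collection has:
  - both a shift item (dot before a terminal) and a complete item (shift-reduce conflict), or
  - two or more complete items (reduce-reduce conflict; the accept item [Y' → Y .] counts as a complete item here).

Augment with Y' → Y and build the canonical LR(0) collection (I0 = CLOSURE({[Y' → . Y]}), then GOTO on every symbol after a dot until no new states appear). It has 10 states:
  I0: { [S → . c c], [Y → . S], [Y → . n num S], [Y → . y n], [Y' → . Y] }  — shift
  I1: { [Y → S .] }  — reduce
  I2: { [Y' → Y .] }  — accept
  I3: { [S → c . c] }  — shift
  I4: { [Y → n . num S] }  — shift
  I5: { [Y → y . n] }  — shift
  I6: { [Y → y n .] }  — reduce
  I7: { [S → . c c], [Y → n num . S] }  — shift
  I8: { [Y → n num S .] }  — reduce
  I9: { [S → c c .] }  — reduce

Every state is either a pure shift/goto state or contains exactly one complete item and nothing to shift — no conflicts. The grammar is LR(0).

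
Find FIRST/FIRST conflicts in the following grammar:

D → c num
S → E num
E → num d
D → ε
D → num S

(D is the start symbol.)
A FIRST/FIRST conflict occurs when two productions N → α and N → β for the same non-terminal have FIRST(α) ∩ FIRST(β) ≠ ∅ (with ε ∈ FIRST of a nullable right-hand side, so two nullable alternatives also conflict).

Productions for D:
  D → c num: FIRST = { 'c' }
  D → ε: FIRST = { ε }
  D → num S: FIRST = { 'num' }
S, E have only one production, so no FIRST/FIRST conflict is possible there.

All alternatives of each non-terminal have pairwise disjoint FIRST sets.

Answer: No FIRST/FIRST conflicts.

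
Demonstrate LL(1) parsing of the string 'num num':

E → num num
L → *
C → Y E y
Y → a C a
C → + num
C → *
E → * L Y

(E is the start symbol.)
Stack is shown with the top on the left.

Stack      Input      Action
----------------------------
E $        num num $  output E → num num
num num $  num num $  match 'num'
num $      num $      match 'num'
$          $          accept

The string is accepted.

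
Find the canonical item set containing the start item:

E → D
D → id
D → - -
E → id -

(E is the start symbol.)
{ [D → . - -], [D → . id], [E → . D], [E → . id -], [E' → . E] }

First, augment the grammar with E' → E
I₀ = CLOSURE({ [E' → . E] }):
  [E' → . E] has the dot before E: add [E → . D], [E → . id -]
  [E → . D] has the dot before D: add [D → . id], [D → . - -]
No further items can be added.

I₀ = { [D → . - -], [D → . id], [E → . D], [E → . id -], [E' → . E] }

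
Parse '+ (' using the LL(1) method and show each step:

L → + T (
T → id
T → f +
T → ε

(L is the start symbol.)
Stack is shown with the top on the left.

Stack    Input  Action
----------------------
L $      + ( $  output L → + T (
+ T ( $  + ( $  match '+'
T ( $    ( $    output T → ε
( $      ( $    match '('
$        $      accept

The string is accepted.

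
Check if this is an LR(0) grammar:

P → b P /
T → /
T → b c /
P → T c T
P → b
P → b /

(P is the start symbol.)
No. Shift-reduce conflict between [P → b .] and [P → . b]

A grammar is LR(0) if no state in the canonical LR(0) collection has:
  - both a shift item (dot before a terminal) and a complete item (shift-reduce conflict), or
  - two or more complete items (reduce-reduce conflict; the accept item [P' → P .] counts as a complete item here).

Augment with P' → P and build the canonical LR(0) collection (I0 = CLOSURE({[P' → . P]}), then GOTO on every symbol after a dot until no new states appear). It has 13 states:
  I0: { [P → . T c T], [P → . b /], [P → . b P /], [P → . b], [P' → . P], [T → . /], [T → . b c /] }  — shift
  I1: { [T → / .] }  — reduce
  I2: { [P' → P .] }  — accept
  I3: { [P → T . c T] }  — shift
  I4: { [P → . T c T], [P → . b /], [P → . b P /], [P → . b], [P → b . /], [P → b . P /], [P → b .], [T → . /], [T → . b c /], [T → b . c /] }  — shift, reduce
  I5: { [P → b / .], [T → / .] }  — 2 reduces
  I6: { [P → b P . /] }  — shift
  I7: { [T → b c . /] }  — shift
  I8: { [T → b c / .] }  — reduce
  I9: { [P → b P / .] }  — reduce
  I10: { [P → T c . T], [T → . /], [T → . b c /] }  — shift
  I11: { [P → T c T .] }  — reduce
  I12: { [T → b . c /] }  — shift

Conflict in state I4:
  Shift-reduce conflict between [P → b .] and [P → . b]
So the grammar is NOT LR(0).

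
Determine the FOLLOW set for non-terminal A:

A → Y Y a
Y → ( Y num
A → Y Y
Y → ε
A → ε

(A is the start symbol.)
{ $ }

To compute FOLLOW(A), find every occurrence of A on a right-hand side N → α A β: add FIRST(β) \ {ε}, and if β is empty or nullable also add FOLLOW(N). Iterate to a fixed point.

A is the start symbol, so $ ∈ FOLLOW(A).
A does not occur on any right-hand side.

Taking the union: FOLLOW(A) = { $ }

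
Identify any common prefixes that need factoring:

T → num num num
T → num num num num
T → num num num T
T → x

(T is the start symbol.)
Yes, T has productions with common prefix 'num num num'

Left-factoring is needed when two productions for the same non-terminal
share a common prefix on the right-hand side.

Productions for T:
  T → num num num
  T → num num num num
  T → num num num T
  T → x

Found common prefix 'num num num' in productions for T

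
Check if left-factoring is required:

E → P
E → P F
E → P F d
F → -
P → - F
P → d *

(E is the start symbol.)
Left-factoring is needed when two productions for the same non-terminal
share a common prefix on the right-hand side.

Productions for E:
  E → P
  E → P F
  E → P F d
Productions for P:
  P → - F
  P → d *

Found common prefix 'P' in productions for E

Answer: Yes, E has productions with common prefix 'P'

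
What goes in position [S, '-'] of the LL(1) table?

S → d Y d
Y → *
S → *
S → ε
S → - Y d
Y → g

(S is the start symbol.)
S → - Y d

To find M[S, '-'], we find productions for S where '-' is in the predict set (PREDICT(N → α) = (FIRST(α) \ {ε}) ∪ (FOLLOW(N) if α ⇒* ε)).

Relevant sets:
  FOLLOW(S) = { $ }

S → d Y d: PREDICT = { 'd' }
S → *: PREDICT = { '*' }
S → ε: PREDICT = { $ }
S → - Y d: PREDICT = { '-' }
  '-' is in predict set, so this production goes in M[S, '-']

M[S, '-'] = S → - Y d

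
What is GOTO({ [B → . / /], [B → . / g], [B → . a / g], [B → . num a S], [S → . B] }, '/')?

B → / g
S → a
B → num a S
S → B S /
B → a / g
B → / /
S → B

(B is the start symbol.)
GOTO(I, '/') = CLOSURE({ [A → αX.β] : [A → α.Xβ] ∈ I, X = '/' })

Items with dot before '/', with the dot advanced:
  [B → . / /] → [B → / . /]
  [B → . / g] → [B → / . g]
Closure adds nothing (no advanced item has the dot before a non-terminal).

GOTO = { [B → / . /], [B → / . g] }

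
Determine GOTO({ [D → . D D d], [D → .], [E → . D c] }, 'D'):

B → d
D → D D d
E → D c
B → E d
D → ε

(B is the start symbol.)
{ [D → . D D d], [D → .], [D → D . D d], [E → D . c] }

GOTO(I, 'D') = CLOSURE({ [A → αX.β] : [A → α.Xβ] ∈ I, X = 'D' })

Items with dot before 'D', with the dot advanced:
  [D → . D D d] → [D → D . D d]
  [E → . D c] → [E → D . c]
Closure of the advanced items:
  [D → D . D d] has the dot before D: add [D → . D D d], [D → .]

GOTO = { [D → . D D d], [D → .], [D → D . D d], [E → D . c] }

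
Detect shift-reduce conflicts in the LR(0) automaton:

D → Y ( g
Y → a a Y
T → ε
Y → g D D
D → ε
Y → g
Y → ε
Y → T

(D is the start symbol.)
A shift-reduce conflict occurs when an LR(0) state has both:
  - a complete (reduce) item [A → α .] (dot at the end), and
  - a shift item [B → β . c γ] (dot before a terminal).

Augment with D' → D and build the canonical LR(0) collection (I0 = CLOSURE({[D' → . D]}), then GOTO on every symbol after a dot until no new states appear). It has 12 states:
  I0: { [D → . Y ( g], [D → .], [D' → . D], [T → .], [Y → . T], [Y → . a a Y], [Y → . g D D], [Y → . g], [Y → .] }  — shift, 3 reduces
  I1: { [D' → D .] }  — accept
  I2: { [Y → T .] }  — reduce
  I3: { [D → Y . ( g] }  — shift
  I4: { [Y → a . a Y] }  — shift
  I5: { [D → . Y ( g], [D → .], [T → .], [Y → . T], [Y → . a a Y], [Y → . g D D], [Y → . g], [Y → .], [Y → g . D D], [Y → g .] }  — shift, 4 reduces
  I6: { [D → . Y ( g], [D → .], [T → .], [Y → . T], [Y → . a a Y], [Y → . g D D], [Y → . g], [Y → .], [Y → g D . D] }  — shift, 3 reduces
  I7: { [Y → g D D .] }  — reduce
  I8: { [T → .], [Y → . T], [Y → . a a Y], [Y → . g D D], [Y → . g], [Y → .], [Y → a a . Y] }  — shift, 2 reduces
  I9: { [Y → a a Y .] }  — reduce
  I10: { [D → Y ( . g] }  — shift
  I11: { [D → Y ( g .] }  — reduce

I0 contains reduce items [D → .], [T → .], [Y → .] and shift items [Y → . a a Y], [Y → . g], [Y → . g D D] — shift-reduce conflict.
I5 contains reduce items [D → .], [T → .], [Y → .], [Y → g .] and shift items [Y → . a a Y], [Y → . g], [Y → . g D D] — shift-reduce conflict.
I6 contains reduce items [D → .], [T → .], [Y → .] and shift items [Y → . a a Y], [Y → . g], [Y → . g D D] — shift-reduce conflict.
I8 contains reduce items [T → .], [Y → .] and shift items [Y → . a a Y], [Y → . g], [Y → . g D D] — shift-reduce conflict.

Answer: Yes — I0: [D → .] vs [Y → . a a Y]; I5: [D → .] vs [Y → . a a Y]; I6: [D → .] vs [Y → . a a Y]; I8: [T → .] vs [Y → . a a Y]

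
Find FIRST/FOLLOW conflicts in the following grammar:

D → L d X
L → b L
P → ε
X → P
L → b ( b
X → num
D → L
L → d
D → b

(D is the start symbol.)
No FIRST/FOLLOW conflicts.

Nullable non-terminals: P, X.
FIRST sets used below: FIRST(P) = { ε }
P has a nullable alternative but only one production, so nothing to check.

X: nullable alternative(s) X → P; FOLLOW(X) = { $ }
  X → P: FIRST \ {ε} = { } — this is the only nullable alternative, skip
  X → num: FIRST \ {ε} = { 'num' } — disjoint from FOLLOW(X)

D, L have no nullable alternative, so no FIRST/FOLLOW check is needed there.

No FIRST/FOLLOW conflicts found.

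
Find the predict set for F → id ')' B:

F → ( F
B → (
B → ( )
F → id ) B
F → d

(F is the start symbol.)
{ 'id' }

PREDICT(F → id ')' B) = (FIRST(RHS) \ {ε}) ∪ (FOLLOW(F) if ε ∈ FIRST(RHS), i.e. RHS ⇒* ε)
FIRST(id ')' B) = { 'id' }
ε ∉ FIRST(id ')' B), so FOLLOW(F) is not added.
PREDICT(F → id ')' B) = { 'id' }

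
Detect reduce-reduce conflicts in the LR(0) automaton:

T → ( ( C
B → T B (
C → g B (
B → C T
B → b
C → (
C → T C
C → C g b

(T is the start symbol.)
No reduce-reduce conflicts

A reduce-reduce conflict occurs when an LR(0) state has two complete items [A → α .] and [B → β .] — both call for a reduction, and with no lookahead the parser cannot choose between them.

Augment with T' → T and build the canonical LR(0) collection (I0 = CLOSURE({[T' → . T]}), then GOTO on every symbol after a dot until no new states appear). It has 20 states:
  I0: { [T → . ( ( C], [T' → . T] }  — shift
  I1: { [T → ( . ( C] }  — shift
  I2: { [T' → T .] }  — accept
  I3: { [C → . (], [C → . C g b], [C → . T C], [C → . g B (], [T → ( ( . C], [T → . ( ( C] }  — shift
  I4: { [C → ( .], [T → ( . ( C] }  — shift, reduce
  I5: { [C → C . g b], [T → ( ( C .] }  — shift, reduce
  I6: { [C → . (], [C → . C g b], [C → . T C], [C → . g B (], [C → T . C], [T → . ( ( C] }  — shift
  I7: { [B → . C T], [B → . T B (], [B → . b], [C → . (], [C → . C g b], [C → . T C], [C → . g B (], [C → g . B (], [T → . ( ( C] }  — shift
  I8: { [C → g B . (] }  — shift
  I9: { [B → C . T], [C → C . g b], [T → . ( ( C] }  — shift
  I10: { [B → . C T], [B → . T B (], [B → . b], [B → T . B (], [C → . (], [C → . C g b], [C → . T C], [C → . g B (], [C → T . C], [T → . ( ( C] }  — shift
  I11: { [B → b .] }  — reduce
  I12: { [B → T B . (] }  — shift
  I13: { [B → C . T], [C → C . g b], [C → T C .], [T → . ( ( C] }  — shift, reduce
  I14: { [B → C T .] }  — reduce
  I15: { [C → C g . b] }  — shift
  I16: { [C → C g b .] }  — reduce
  I17: { [B → T B ( .] }  — reduce
  I18: { [C → g B ( .] }  — reduce
  I19: { [C → C . g b], [C → T C .] }  — shift, reduce

No state contains more than one complete item.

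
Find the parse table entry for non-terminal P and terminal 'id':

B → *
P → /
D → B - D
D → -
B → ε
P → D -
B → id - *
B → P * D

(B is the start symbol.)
P → D -

To find M[P, 'id'], we find productions for P where 'id' is in the predict set (PREDICT(N → α) = (FIRST(α) \ {ε}) ∪ (FOLLOW(N) if α ⇒* ε)).

Relevant sets:
  FIRST(D) = { '*', '-', '/', 'id' }

P → /: PREDICT = { '/' }
P → D -: PREDICT = { '*', '-', '/', 'id' }
  'id' is in predict set, so this production goes in M[P, 'id']

M[P, 'id'] = P → D -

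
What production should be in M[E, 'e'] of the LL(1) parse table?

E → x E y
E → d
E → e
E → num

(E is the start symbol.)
E → e

To find M[E, 'e'], we find productions for E where 'e' is in the predict set (PREDICT(N → α) = (FIRST(α) \ {ε}) ∪ (FOLLOW(N) if α ⇒* ε)).

E → x E y: PREDICT = { 'x' }
E → d: PREDICT = { 'd' }
E → e: PREDICT = { 'e' }
  'e' is in predict set, so this production goes in M[E, 'e']
E → num: PREDICT = { 'num' }

M[E, 'e'] = E → e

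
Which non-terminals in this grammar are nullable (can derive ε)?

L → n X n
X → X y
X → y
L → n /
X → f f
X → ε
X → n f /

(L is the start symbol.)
A non-terminal is nullable if it can derive ε (the empty string): either it has an ε-production, or it has a production whose right-hand side consists entirely of nullable non-terminals.

ε-productions: X → ε
So X is immediately nullable.
No further non-terminal can be added: every production for the remaining non-terminals contains a terminal or a non-nullable non-terminal.
Nullable = { 'X' }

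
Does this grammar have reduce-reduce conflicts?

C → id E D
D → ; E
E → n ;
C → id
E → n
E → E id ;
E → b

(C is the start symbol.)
No reduce-reduce conflicts

A reduce-reduce conflict occurs when an LR(0) state has two complete items [A → α .] and [B → β .] — both call for a reduction, and with no lookahead the parser cannot choose between them.

Augment with C' → C and build the canonical LR(0) collection (I0 = CLOSURE({[C' → . C]}), then GOTO on every symbol after a dot until no new states appear). It has 12 states:
  I0: { [C → . id E D], [C → . id], [C' → . C] }  — shift
  I1: { [C' → C .] }  — accept
  I2: { [C → id . E D], [C → id .], [E → . E id ;], [E → . b], [E → . n ;], [E → . n] }  — shift, reduce
  I3: { [C → id E . D], [D → . ; E], [E → E . id ;] }  — shift
  I4: { [E → b .] }  — reduce
  I5: { [E → n . ;], [E → n .] }  — shift, reduce
  I6: { [E → n ; .] }  — reduce
  I7: { [D → ; . E], [E → . E id ;], [E → . b], [E → . n ;], [E → . n] }  — shift
  I8: { [C → id E D .] }  — reduce
  I9: { [E → E id . ;] }  — shift
  I10: { [E → E id ; .] }  — reduce
  I11: { [D → ; E .], [E → E . id ;] }  — shift, reduce

No state contains more than one complete item.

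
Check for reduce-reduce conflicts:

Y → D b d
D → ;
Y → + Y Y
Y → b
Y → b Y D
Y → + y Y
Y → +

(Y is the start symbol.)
Augment with Y' → Y and build the canonical LR(0) collection (I0 = CLOSURE({[Y' → . Y]}), then GOTO on every symbol after a dot until no new states appear). It has 14 states:
  I0: { [D → . ;], [Y → . + Y Y], [Y → . + y Y], [Y → . +], [Y → . D b d], [Y → . b Y D], [Y → . b], [Y' → . Y] }  — shift
  I1: { [D → . ;], [Y → + . Y Y], [Y → + . y Y], [Y → + .], [Y → . + Y Y], [Y → . + y Y], [Y → . +], [Y → . D b d], [Y → . b Y D], [Y → . b] }  — shift, reduce
  I2: { [D → ; .] }  — reduce
  I3: { [Y → D . b d] }  — shift
  I4: { [Y' → Y .] }  — accept
  I5: { [D → . ;], [Y → . + Y Y], [Y → . + y Y], [Y → . +], [Y → . D b d], [Y → . b Y D], [Y → . b], [Y → b . Y D], [Y → b .] }  — shift, reduce
  I6: { [D → . ;], [Y → b Y . D] }  — shift
  I7: { [Y → b Y D .] }  — reduce
  I8: { [Y → D b . d] }  — shift
  I9: { [Y → D b d .] }  — reduce
  I10: { [D → . ;], [Y → + Y . Y], [Y → . + Y Y], [Y → . + y Y], [Y → . +], [Y → . D b d], [Y → . b Y D], [Y → . b] }  — shift
  I11: { [D → . ;], [Y → + y . Y], [Y → . + Y Y], [Y → . + y Y], [Y → . +], [Y → . D b d], [Y → . b Y D], [Y → . b] }  — shift
  I12: { [Y → + y Y .] }  — reduce
  I13: { [Y → + Y Y .] }  — reduce

No state contains more than one complete item.

Answer: No reduce-reduce conflicts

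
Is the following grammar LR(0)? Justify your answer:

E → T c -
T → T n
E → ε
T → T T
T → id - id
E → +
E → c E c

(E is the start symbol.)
A grammar is LR(0) if no state in the canonical LR(0) collection has:
  - both a shift item (dot before a terminal) and a complete item (shift-reduce conflict), or
  - two or more complete items (reduce-reduce conflict; the accept item [E' → E .] counts as a complete item here).

Augment with E' → E and build the canonical LR(0) collection (I0 = CLOSURE({[E' → . E]}), then GOTO on every symbol after a dot until no new states appear). It has 14 states:
  I0: { [E → . +], [E → . T c -], [E → . c E c], [E → .], [E' → . E], [T → . T T], [T → . T n], [T → . id - id] }  — shift, reduce
  I1: { [E → + .] }  — reduce
  I2: { [E' → E .] }  — accept
  I3: { [E → T . c -], [T → . T T], [T → . T n], [T → . id - id], [T → T . T], [T → T . n] }  — shift
  I4: { [E → . +], [E → . T c -], [E → . c E c], [E → .], [E → c . E c], [T → . T T], [T → . T n], [T → . id - id] }  — shift, reduce
  I5: { [T → id . - id] }  — shift
  I6: { [T → id - . id] }  — shift
  I7: { [T → id - id .] }  — reduce
  I8: { [E → c E . c] }  — shift
  I9: { [E → c E c .] }  — reduce
  I10: { [T → . T T], [T → . T n], [T → . id - id], [T → T . T], [T → T . n], [T → T T .] }  — shift, reduce
  I11: { [E → T c . -] }  — shift
  I12: { [T → T n .] }  — reduce
  I13: { [E → T c - .] }  — reduce

Conflict in state I0:
  Shift-reduce conflict between [E → .] and [E → . +]
So the grammar is NOT LR(0).

Answer: No. Shift-reduce conflict between [E → .] and [E → . +]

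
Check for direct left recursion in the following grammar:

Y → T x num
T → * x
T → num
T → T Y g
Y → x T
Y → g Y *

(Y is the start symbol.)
Yes, T is left-recursive

Y → T x num: starts with T
T → * x: starts with '*'
T → num: starts with num
T → T Y g: LEFT RECURSIVE (starts with T)
Y → x T: starts with x
Y → g Y *: starts with g

The grammar has direct left recursion on: T.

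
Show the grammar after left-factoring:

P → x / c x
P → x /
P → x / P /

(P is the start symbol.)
P → x / P'
P' → c x
P' → ε
P' → P /

Left-factoring transforms A → αβ₁ | αβ₂ into A → αA' and A' → β₁ | β₂
(α is the longest common prefix among the alternatives). Repeat until
no nonterminal has two alternatives with a common prefix.

Round 1: P has alternatives sharing prefix 'x /'. Introduce P': P → x / P'
  Add: P' → c x
  Add: P' → ε
  Add: P' → P /

No remaining common prefixes — done.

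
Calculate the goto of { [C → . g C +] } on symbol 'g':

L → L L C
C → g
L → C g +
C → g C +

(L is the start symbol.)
GOTO(I, 'g') = CLOSURE({ [A → αX.β] : [A → α.Xβ] ∈ I, X = 'g' })

Items with dot before 'g', with the dot advanced:
  [C → . g C +] → [C → g . C +]
Closure of the advanced items:
  [C → g . C +] has the dot before C: add [C → . g], [C → . g C +]

GOTO = { [C → . g C +], [C → . g], [C → g . C +] }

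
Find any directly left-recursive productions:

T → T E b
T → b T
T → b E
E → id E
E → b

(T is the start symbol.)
Direct left recursion occurs when N → N α for some non-terminal N (the right-hand side begins with the left-hand side itself).

T → T E b: LEFT RECURSIVE (starts with T)
T → b T: starts with b
T → b E: starts with b
E → id E: starts with id
E → b: starts with b

The grammar has direct left recursion on: T.

Answer: Yes, T is left-recursive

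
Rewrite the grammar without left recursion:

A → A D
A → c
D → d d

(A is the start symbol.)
A is directly left-recursive. The standard transformation for
  A → A α₁ | ... | A α_m | β₁ | ... | β_n
is
  A  → β₁ A' | ... | β_n A'
  A' → α₁ A' | ... | α_m A' | ε

A → c becomes A → c A'
A → A D becomes A' → D A'
Add A' → ε

Productions for other non-terminals are unchanged:
  D → d d

Resulting grammar:
A → c A'
A' → D A'
A' → ε
D → d d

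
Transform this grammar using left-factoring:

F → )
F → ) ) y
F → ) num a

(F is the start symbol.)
F → ) F'
F' → ε
F' → ) y
F' → num a

Left-factoring transforms A → αβ₁ | αβ₂ into A → αA' and A' → β₁ | β₂
(α is the longest common prefix among the alternatives). Repeat until
no nonterminal has two alternatives with a common prefix.

Round 1: F has alternatives sharing prefix ')'. Introduce F': F → ) F'
  Add: F' → ε
  Add: F' → ) y
  Add: F' → num a

No remaining common prefixes — done.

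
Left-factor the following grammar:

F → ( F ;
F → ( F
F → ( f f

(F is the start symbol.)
F → ( F'
F' → F F''
F'' → ;
F'' → ε
F' → f f

Left-factoring transforms A → αβ₁ | αβ₂ into A → αA' and A' → β₁ | β₂
(α is the longest common prefix among the alternatives). Repeat until
no nonterminal has two alternatives with a common prefix.

Round 1: F has alternatives sharing prefix '('. Introduce F': F → ( F'
  Add: F' → F ;
  Add: F' → F
  Add: F' → f f

Round 2: F' has alternatives sharing prefix 'F'. Introduce F'': F' → F F''
  Add: F'' → ;
  Add: F'' → ε

No remaining common prefixes — done.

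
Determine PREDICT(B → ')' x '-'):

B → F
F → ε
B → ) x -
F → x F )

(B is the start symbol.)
{ ')' }

PREDICT(B → ')' x '-') = (FIRST(RHS) \ {ε}) ∪ (FOLLOW(B) if ε ∈ FIRST(RHS), i.e. RHS ⇒* ε)
FIRST(')' x '-') = { ')' }
ε ∉ FIRST(')' x '-'), so FOLLOW(B) is not added.
PREDICT(B → ')' x '-') = { ')' }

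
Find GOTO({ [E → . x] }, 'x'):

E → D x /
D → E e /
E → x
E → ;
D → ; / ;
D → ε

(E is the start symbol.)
{ [E → x .] }

GOTO(I, 'x') = CLOSURE({ [A → αX.β] : [A → α.Xβ] ∈ I, X = 'x' })

Items with dot before 'x', with the dot advanced:
  [E → . x] → [E → x .]
Closure adds nothing (no advanced item has the dot before a non-terminal).

GOTO = { [E → x .] }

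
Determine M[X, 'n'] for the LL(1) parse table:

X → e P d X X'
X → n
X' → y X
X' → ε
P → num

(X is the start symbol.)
X → n

To find M[X, 'n'], we find productions for X where 'n' is in the predict set (PREDICT(N → α) = (FIRST(α) \ {ε}) ∪ (FOLLOW(N) if α ⇒* ε)).

X → e P d X X': PREDICT = { 'e' }
X → n: PREDICT = { 'n' }
  'n' is in predict set, so this production goes in M[X, 'n']

M[X, 'n'] = X → n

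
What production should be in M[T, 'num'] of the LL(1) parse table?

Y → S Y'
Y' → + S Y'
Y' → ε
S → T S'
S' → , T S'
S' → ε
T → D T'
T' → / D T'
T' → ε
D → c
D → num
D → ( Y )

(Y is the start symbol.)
T → D T'

To find M[T, 'num'], we find productions for T where 'num' is in the predict set (PREDICT(N → α) = (FIRST(α) \ {ε}) ∪ (FOLLOW(N) if α ⇒* ε)).

Relevant sets:
  FIRST(D) = { '(', 'c', 'num' }

T → D T': PREDICT = { '(', 'c', 'num' }
  'num' is in predict set, so this production goes in M[T, 'num']

M[T, 'num'] = T → D T'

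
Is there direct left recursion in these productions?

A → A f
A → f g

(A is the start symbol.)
Yes, A is left-recursive

Direct left recursion occurs when N → N α for some non-terminal N (the right-hand side begins with the left-hand side itself).

A → A f: LEFT RECURSIVE (starts with A)
A → f g: starts with f

The grammar has direct left recursion on: A.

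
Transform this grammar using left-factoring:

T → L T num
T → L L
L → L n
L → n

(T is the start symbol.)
Left-factoring transforms A → αβ₁ | αβ₂ into A → αA' and A' → β₁ | β₂
(α is the longest common prefix among the alternatives). Repeat until
no nonterminal has two alternatives with a common prefix.

Round 1: T has alternatives sharing prefix 'L'. Introduce T': T → L T'
  Add: T' → T num
  Add: T' → L

No remaining common prefixes — done.

Resulting grammar:
T → L T'
T' → T num
T' → L
L → L n
L → n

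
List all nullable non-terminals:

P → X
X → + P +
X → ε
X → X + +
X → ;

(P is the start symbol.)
{ 'P', 'X' }

ε-productions: X → ε
So X is immediately nullable.
P → X: every symbol on the right is nullable, so P is nullable too.
Every non-terminal is now nullable.
Nullable = { 'P', 'X' }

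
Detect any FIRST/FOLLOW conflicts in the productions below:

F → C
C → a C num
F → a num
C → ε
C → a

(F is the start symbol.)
No FIRST/FOLLOW conflicts.

A FIRST/FOLLOW conflict occurs when a non-terminal N has a nullable alternative N → β (β ⇒* ε) and another alternative N → α with FIRST(α) ∩ FOLLOW(N) ≠ ∅: on such a lookahead the parser cannot decide between expanding α and letting N vanish via β.

Nullable non-terminals: C, F.
FIRST sets used below: FIRST(C) = { 'a', ε }

C: nullable alternative(s) C → ε; FOLLOW(C) = { $, 'num' }
  C → a C num: FIRST \ {ε} = { 'a' } — disjoint from FOLLOW(C)
  C → ε: FIRST \ {ε} = { } — this is the only nullable alternative, skip
  C → a: FIRST \ {ε} = { 'a' } — disjoint from FOLLOW(C)

F: nullable alternative(s) F → C; FOLLOW(F) = { $ }
  F → C: FIRST \ {ε} = { 'a' } — this is the only nullable alternative, skip
  F → a num: FIRST \ {ε} = { 'a' } — disjoint from FOLLOW(F)

No FIRST/FOLLOW conflicts found.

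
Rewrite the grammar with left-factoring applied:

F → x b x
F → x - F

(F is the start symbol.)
F → x F'
F' → b x
F' → - F

Left-factoring transforms A → αβ₁ | αβ₂ into A → αA' and A' → β₁ | β₂
(α is the longest common prefix among the alternatives). Repeat until
no nonterminal has two alternatives with a common prefix.

Round 1: F has alternatives sharing prefix 'x'. Introduce F': F → x F'
  Add: F' → b x
  Add: F' → - F

No remaining common prefixes — done.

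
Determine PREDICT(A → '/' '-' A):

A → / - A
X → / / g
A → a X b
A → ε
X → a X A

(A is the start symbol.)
PREDICT(A → '/' '-' A) = (FIRST(RHS) \ {ε}) ∪ (FOLLOW(A) if ε ∈ FIRST(RHS), i.e. RHS ⇒* ε)
FIRST('/' '-' A) = { '/' }
ε ∉ FIRST('/' '-' A), so FOLLOW(A) is not added.
PREDICT(A → '/' '-' A) = { '/' }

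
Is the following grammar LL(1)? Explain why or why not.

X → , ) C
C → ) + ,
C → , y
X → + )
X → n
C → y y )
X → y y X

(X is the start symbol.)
A grammar is LL(1) if for each non-terminal N with multiple productions, the predict sets of those productions are pairwise disjoint, where PREDICT(N → α) = (FIRST(α) \ {ε}) ∪ (FOLLOW(N) if α ⇒* ε).

For X:
  PREDICT(X → ',' ')' C) = { ',' }
  PREDICT(X → '+' ')') = { '+' }
  PREDICT(X → n) = { 'n' }
  PREDICT(X → y y X) = { 'y' }
For C:
  PREDICT(C → ')' '+' ',') = { ')' }
  PREDICT(C → ',' y) = { ',' }
  PREDICT(C → y y ')') = { 'y' }

All predict sets are disjoint. The grammar IS LL(1).

Answer: Yes, the grammar is LL(1).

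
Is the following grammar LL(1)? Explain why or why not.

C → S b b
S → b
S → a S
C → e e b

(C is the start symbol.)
Yes, the grammar is LL(1).

Relevant sets:
  FIRST(S) = { 'a', 'b' }

For C:
  PREDICT(C → S b b) = { 'a', 'b' }
  PREDICT(C → e e b) = { 'e' }
For S:
  PREDICT(S → b) = { 'b' }
  PREDICT(S → a S) = { 'a' }

All predict sets are disjoint. The grammar IS LL(1).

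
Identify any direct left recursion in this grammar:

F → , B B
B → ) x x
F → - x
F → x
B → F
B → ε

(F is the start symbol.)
F → , B B: starts with ','
B → ) x x: starts with ')'
F → - x: starts with '-'
F → x: starts with x
B → F: starts with F
B → ε: starts with ε

No direct left recursion found.

Answer: No direct left recursion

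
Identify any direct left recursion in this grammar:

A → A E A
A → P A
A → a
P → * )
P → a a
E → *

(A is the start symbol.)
Yes, A is left-recursive

Direct left recursion occurs when N → N α for some non-terminal N (the right-hand side begins with the left-hand side itself).

A → A E A: LEFT RECURSIVE (starts with A)
A → P A: starts with P
A → a: starts with a
P → * ): starts with '*'
P → a a: starts with a
E → *: starts with '*'

The grammar has direct left recursion on: A.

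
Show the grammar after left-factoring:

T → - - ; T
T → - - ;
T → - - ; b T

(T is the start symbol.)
Left-factoring transforms A → αβ₁ | αβ₂ into A → αA' and A' → β₁ | β₂
(α is the longest common prefix among the alternatives). Repeat until
no nonterminal has two alternatives with a common prefix.

Round 1: T has alternatives sharing prefix '- - ;'. Introduce T': T → - - ; T'
  Add: T' → T
  Add: T' → ε
  Add: T' → b T

No remaining common prefixes — done.

Resulting grammar:
T → - - ; T'
T' → T
T' → ε
T' → b T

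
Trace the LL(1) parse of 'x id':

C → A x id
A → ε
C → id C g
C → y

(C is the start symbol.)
LL(1) parsing maintains a stack (initially the start symbol over $) and the input. At each step: if the stack top is a terminal, match it against the current input token; if it is a non-terminal N, replace it with the RHS of M[N, lookahead] (the unique production whose predict set contains the lookahead).

Stack is shown with the top on the left.

Stack     Input   Action
------------------------
C $       x id $  output C → A x id
A x id $  x id $  output A → ε
x id $    x id $  match 'x'
id $      id $    match 'id'
$         $       accept

The string is accepted.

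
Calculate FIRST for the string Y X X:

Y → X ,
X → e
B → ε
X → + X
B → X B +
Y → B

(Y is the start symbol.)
{ '+', 'e' }

FIRST sets of the non-terminals involved (from the grammar, by fixed-point iteration):
  FIRST(Y) = { '+', 'e', ε }
  FIRST(X) = { '+', 'e' }

To compute FIRST(Y X X), process the symbols left to right:
Symbol Y is a non-terminal. Add FIRST(Y) \ {ε} = { '+', 'e' }
Y is nullable (ε ∈ FIRST(Y)), continue to the next symbol.
Symbol X is a non-terminal. Add FIRST(X) \ {ε} = { '+', 'e' }
X is not nullable (ε ∉ FIRST(X)), so stop here.
FIRST(Y X X) = { '+', 'e' }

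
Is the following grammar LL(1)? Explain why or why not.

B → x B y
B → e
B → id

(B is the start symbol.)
A grammar is LL(1) if for each non-terminal N with multiple productions, the predict sets of those productions are pairwise disjoint, where PREDICT(N → α) = (FIRST(α) \ {ε}) ∪ (FOLLOW(N) if α ⇒* ε).

For B:
  PREDICT(B → x B y) = { 'x' }
  PREDICT(B → e) = { 'e' }
  PREDICT(B → id) = { 'id' }

All predict sets are disjoint. The grammar IS LL(1).

Answer: Yes, the grammar is LL(1).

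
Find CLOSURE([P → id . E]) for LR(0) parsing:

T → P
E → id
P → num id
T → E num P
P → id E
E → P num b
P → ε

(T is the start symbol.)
Start with: [P → id . E]
  [P → id . E] has the dot before E: add [E → . id], [E → . P num b]
  [E → . P num b] has the dot before P: add [P → . num id], [P → . id E], [P → .]
No further items can be added.

CLOSURE = { [E → . P num b], [E → . id], [P → . id E], [P → . num id], [P → .], [P → id . E] }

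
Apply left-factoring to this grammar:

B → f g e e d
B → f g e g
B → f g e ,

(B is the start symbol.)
B → f g e B'
B' → e d
B' → g
B' → ,

Left-factoring transforms A → αβ₁ | αβ₂ into A → αA' and A' → β₁ | β₂
(α is the longest common prefix among the alternatives). Repeat until
no nonterminal has two alternatives with a common prefix.

Round 1: B has alternatives sharing prefix 'f g e'. Introduce B': B → f g e B'
  Add: B' → e d
  Add: B' → g
  Add: B' → ,

No remaining common prefixes — done.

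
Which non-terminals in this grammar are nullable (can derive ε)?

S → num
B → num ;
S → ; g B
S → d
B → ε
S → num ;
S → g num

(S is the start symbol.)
{ 'B' }

ε-productions: B → ε
So B is immediately nullable.
No further non-terminal can be added: every production for the remaining non-terminals contains a terminal or a non-nullable non-terminal.
Nullable = { 'B' }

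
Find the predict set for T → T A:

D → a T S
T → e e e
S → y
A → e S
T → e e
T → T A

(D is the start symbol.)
{ 'e' }

PREDICT(T → T A) = (FIRST(RHS) \ {ε}) ∪ (FOLLOW(T) if ε ∈ FIRST(RHS), i.e. RHS ⇒* ε)
FIRST(T) = { 'e' }
FIRST(T A) = { 'e' }
ε ∉ FIRST(T A), so FOLLOW(T) is not added.
PREDICT(T → T A) = { 'e' }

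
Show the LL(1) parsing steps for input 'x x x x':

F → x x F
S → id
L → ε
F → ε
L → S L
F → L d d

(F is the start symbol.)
LL(1) parsing maintains a stack (initially the start symbol over $) and the input. At each step: if the stack top is a terminal, match it against the current input token; if it is a non-terminal N, replace it with the RHS of M[N, lookahead] (the unique production whose predict set contains the lookahead).

Stack is shown with the top on the left.

Stack    Input      Action
--------------------------
F $      x x x x $  output F → x x F
x x F $  x x x x $  match 'x'
x F $    x x x $    match 'x'
F $      x x $      output F → x x F
x x F $  x x $      match 'x'
x F $    x $        match 'x'
F $      $          output F → ε
$        $          accept

The string is accepted.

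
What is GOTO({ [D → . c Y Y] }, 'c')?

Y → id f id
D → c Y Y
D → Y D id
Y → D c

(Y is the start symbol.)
GOTO(I, 'c') = CLOSURE({ [A → αX.β] : [A → α.Xβ] ∈ I, X = 'c' })

Items with dot before 'c', with the dot advanced:
  [D → . c Y Y] → [D → c . Y Y]
Closure of the advanced items:
  [D → c . Y Y] has the dot before Y: add [Y → . id f id], [Y → . D c]
  [Y → . D c] has the dot before D: add [D → . c Y Y], [D → . Y D id]

GOTO = { [D → . Y D id], [D → . c Y Y], [D → c . Y Y], [Y → . D c], [Y → . id f id] }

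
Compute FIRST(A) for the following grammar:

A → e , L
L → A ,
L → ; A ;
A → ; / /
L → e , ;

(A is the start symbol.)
From A → e , L:
  - e is a terminal: add 'e' and stop
From A → ; / /:
  - ';' is a terminal: add ';' and stop

Collecting: FIRST(A) = { ';', 'e' }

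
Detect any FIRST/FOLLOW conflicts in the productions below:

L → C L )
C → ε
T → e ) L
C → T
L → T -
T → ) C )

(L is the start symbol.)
A FIRST/FOLLOW conflict occurs when a non-terminal N has a nullable alternative N → β (β ⇒* ε) and another alternative N → α with FIRST(α) ∩ FOLLOW(N) ≠ ∅: on such a lookahead the parser cannot decide between expanding α and letting N vanish via β.

Nullable non-terminals: C.
FIRST sets used below: FIRST(T) = { ')', 'e' }

C: nullable alternative(s) C → ε; FOLLOW(C) = { ')', 'e' }
  C → ε: FIRST \ {ε} = { } — this is the only nullable alternative, skip
  C → T: FIRST \ {ε} = { ')', 'e' } — overlaps FOLLOW(C) on { ')', 'e' }: CONFLICT

L, T have no nullable alternative, so no FIRST/FOLLOW check is needed there.

So the grammar has 1 FIRST/FOLLOW conflict (marked CONFLICT above).

Answer: Yes. C → T with FOLLOW(C) on { ')', 'e' }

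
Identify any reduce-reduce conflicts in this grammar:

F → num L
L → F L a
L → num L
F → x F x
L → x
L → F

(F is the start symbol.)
Augment with F' → F and build the canonical LR(0) collection (I0 = CLOSURE({[F' → . F]}), then GOTO on every symbol after a dot until no new states appear). It has 13 states:
  I0: { [F → . num L], [F → . x F x], [F' → . F] }  — shift
  I1: { [F' → F .] }  — accept
  I2: { [F → . num L], [F → . x F x], [F → num . L], [L → . F L a], [L → . F], [L → . num L], [L → . x] }  — shift
  I3: { [F → . num L], [F → . x F x], [F → x . F x] }  — shift
  I4: { [F → x F . x] }  — shift
  I5: { [F → x F x .] }  — reduce
  I6: { [F → . num L], [F → . x F x], [L → . F L a], [L → . F], [L → . num L], [L → . x], [L → F . L a], [L → F .] }  — shift, reduce
  I7: { [F → num L .] }  — reduce
  I8: { [F → . num L], [F → . x F x], [F → num . L], [L → . F L a], [L → . F], [L → . num L], [L → . x], [L → num . L] }  — shift
  I9: { [F → . num L], [F → . x F x], [F → x . F x], [L → x .] }  — shift, reduce
  I10: { [F → num L .], [L → num L .] }  — 2 reduces
  I11: { [L → F L . a] }  — shift
  I12: { [L → F L a .] }  — reduce

I10 contains complete items [F → num L .], [L → num L .] — reduce-reduce conflict.

Answer: Yes — I10: [F → num L .] vs [L → num L .]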